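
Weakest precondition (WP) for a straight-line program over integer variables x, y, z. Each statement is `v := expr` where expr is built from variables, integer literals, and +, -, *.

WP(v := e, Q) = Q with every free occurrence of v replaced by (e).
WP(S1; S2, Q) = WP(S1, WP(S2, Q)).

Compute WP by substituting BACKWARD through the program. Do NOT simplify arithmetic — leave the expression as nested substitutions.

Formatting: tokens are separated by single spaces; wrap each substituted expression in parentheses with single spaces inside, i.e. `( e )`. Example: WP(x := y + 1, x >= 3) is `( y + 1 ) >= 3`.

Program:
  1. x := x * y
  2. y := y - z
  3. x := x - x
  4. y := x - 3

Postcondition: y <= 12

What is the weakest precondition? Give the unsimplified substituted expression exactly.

post: y <= 12
stmt 4: y := x - 3  -- replace 1 occurrence(s) of y with (x - 3)
  => ( x - 3 ) <= 12
stmt 3: x := x - x  -- replace 1 occurrence(s) of x with (x - x)
  => ( ( x - x ) - 3 ) <= 12
stmt 2: y := y - z  -- replace 0 occurrence(s) of y with (y - z)
  => ( ( x - x ) - 3 ) <= 12
stmt 1: x := x * y  -- replace 2 occurrence(s) of x with (x * y)
  => ( ( ( x * y ) - ( x * y ) ) - 3 ) <= 12

Answer: ( ( ( x * y ) - ( x * y ) ) - 3 ) <= 12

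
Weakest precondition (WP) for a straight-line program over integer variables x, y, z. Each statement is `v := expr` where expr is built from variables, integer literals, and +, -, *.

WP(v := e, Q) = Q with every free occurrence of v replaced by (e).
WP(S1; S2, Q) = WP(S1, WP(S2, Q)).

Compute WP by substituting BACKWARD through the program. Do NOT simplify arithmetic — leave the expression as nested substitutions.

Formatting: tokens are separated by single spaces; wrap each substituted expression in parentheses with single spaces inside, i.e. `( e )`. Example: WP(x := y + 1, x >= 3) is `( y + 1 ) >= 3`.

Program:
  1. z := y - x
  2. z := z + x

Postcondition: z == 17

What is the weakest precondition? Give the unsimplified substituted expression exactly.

post: z == 17
stmt 2: z := z + x  -- replace 1 occurrence(s) of z with (z + x)
  => ( z + x ) == 17
stmt 1: z := y - x  -- replace 1 occurrence(s) of z with (y - x)
  => ( ( y - x ) + x ) == 17

Answer: ( ( y - x ) + x ) == 17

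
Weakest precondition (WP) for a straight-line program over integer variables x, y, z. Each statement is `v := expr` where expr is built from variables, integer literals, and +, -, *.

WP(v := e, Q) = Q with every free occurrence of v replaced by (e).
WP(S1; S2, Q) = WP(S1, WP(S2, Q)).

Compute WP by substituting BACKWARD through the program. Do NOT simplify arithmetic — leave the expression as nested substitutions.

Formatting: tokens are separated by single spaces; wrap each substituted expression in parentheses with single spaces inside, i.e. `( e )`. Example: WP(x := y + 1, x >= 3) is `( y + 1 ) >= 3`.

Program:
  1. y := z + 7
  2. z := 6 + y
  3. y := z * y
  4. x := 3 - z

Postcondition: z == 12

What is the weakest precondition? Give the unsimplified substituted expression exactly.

post: z == 12
stmt 4: x := 3 - z  -- replace 0 occurrence(s) of x with (3 - z)
  => z == 12
stmt 3: y := z * y  -- replace 0 occurrence(s) of y with (z * y)
  => z == 12
stmt 2: z := 6 + y  -- replace 1 occurrence(s) of z with (6 + y)
  => ( 6 + y ) == 12
stmt 1: y := z + 7  -- replace 1 occurrence(s) of y with (z + 7)
  => ( 6 + ( z + 7 ) ) == 12

Answer: ( 6 + ( z + 7 ) ) == 12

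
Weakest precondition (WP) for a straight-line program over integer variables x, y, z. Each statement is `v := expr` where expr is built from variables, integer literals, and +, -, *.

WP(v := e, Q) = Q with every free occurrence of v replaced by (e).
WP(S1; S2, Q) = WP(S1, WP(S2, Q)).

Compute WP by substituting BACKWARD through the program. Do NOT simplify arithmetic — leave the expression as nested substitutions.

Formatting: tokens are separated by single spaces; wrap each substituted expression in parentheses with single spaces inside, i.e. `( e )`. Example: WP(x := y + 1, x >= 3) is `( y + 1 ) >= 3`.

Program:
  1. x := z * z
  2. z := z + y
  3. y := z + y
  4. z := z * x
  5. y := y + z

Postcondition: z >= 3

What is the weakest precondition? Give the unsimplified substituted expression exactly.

Answer: ( ( z + y ) * ( z * z ) ) >= 3

Derivation:
post: z >= 3
stmt 5: y := y + z  -- replace 0 occurrence(s) of y with (y + z)
  => z >= 3
stmt 4: z := z * x  -- replace 1 occurrence(s) of z with (z * x)
  => ( z * x ) >= 3
stmt 3: y := z + y  -- replace 0 occurrence(s) of y with (z + y)
  => ( z * x ) >= 3
stmt 2: z := z + y  -- replace 1 occurrence(s) of z with (z + y)
  => ( ( z + y ) * x ) >= 3
stmt 1: x := z * z  -- replace 1 occurrence(s) of x with (z * z)
  => ( ( z + y ) * ( z * z ) ) >= 3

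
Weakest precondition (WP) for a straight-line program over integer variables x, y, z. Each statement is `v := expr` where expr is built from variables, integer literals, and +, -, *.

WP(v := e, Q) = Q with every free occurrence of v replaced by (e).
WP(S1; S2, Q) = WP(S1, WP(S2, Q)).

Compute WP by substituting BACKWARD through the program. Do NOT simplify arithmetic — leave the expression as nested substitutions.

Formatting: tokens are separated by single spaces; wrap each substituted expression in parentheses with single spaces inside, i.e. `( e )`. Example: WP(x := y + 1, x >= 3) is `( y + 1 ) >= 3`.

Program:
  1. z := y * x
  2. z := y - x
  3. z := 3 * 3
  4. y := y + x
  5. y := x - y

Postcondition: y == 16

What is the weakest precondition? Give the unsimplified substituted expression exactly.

Answer: ( x - ( y + x ) ) == 16

Derivation:
post: y == 16
stmt 5: y := x - y  -- replace 1 occurrence(s) of y with (x - y)
  => ( x - y ) == 16
stmt 4: y := y + x  -- replace 1 occurrence(s) of y with (y + x)
  => ( x - ( y + x ) ) == 16
stmt 3: z := 3 * 3  -- replace 0 occurrence(s) of z with (3 * 3)
  => ( x - ( y + x ) ) == 16
stmt 2: z := y - x  -- replace 0 occurrence(s) of z with (y - x)
  => ( x - ( y + x ) ) == 16
stmt 1: z := y * x  -- replace 0 occurrence(s) of z with (y * x)
  => ( x - ( y + x ) ) == 16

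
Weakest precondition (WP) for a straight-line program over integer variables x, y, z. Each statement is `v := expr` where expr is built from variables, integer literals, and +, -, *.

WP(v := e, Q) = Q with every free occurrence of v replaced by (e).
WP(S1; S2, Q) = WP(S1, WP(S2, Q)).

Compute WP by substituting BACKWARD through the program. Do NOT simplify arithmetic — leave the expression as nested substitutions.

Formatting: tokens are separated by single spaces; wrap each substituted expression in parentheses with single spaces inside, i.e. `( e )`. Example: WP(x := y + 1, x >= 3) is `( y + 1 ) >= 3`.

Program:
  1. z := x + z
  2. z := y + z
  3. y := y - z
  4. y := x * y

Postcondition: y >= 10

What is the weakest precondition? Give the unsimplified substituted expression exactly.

post: y >= 10
stmt 4: y := x * y  -- replace 1 occurrence(s) of y with (x * y)
  => ( x * y ) >= 10
stmt 3: y := y - z  -- replace 1 occurrence(s) of y with (y - z)
  => ( x * ( y - z ) ) >= 10
stmt 2: z := y + z  -- replace 1 occurrence(s) of z with (y + z)
  => ( x * ( y - ( y + z ) ) ) >= 10
stmt 1: z := x + z  -- replace 1 occurrence(s) of z with (x + z)
  => ( x * ( y - ( y + ( x + z ) ) ) ) >= 10

Answer: ( x * ( y - ( y + ( x + z ) ) ) ) >= 10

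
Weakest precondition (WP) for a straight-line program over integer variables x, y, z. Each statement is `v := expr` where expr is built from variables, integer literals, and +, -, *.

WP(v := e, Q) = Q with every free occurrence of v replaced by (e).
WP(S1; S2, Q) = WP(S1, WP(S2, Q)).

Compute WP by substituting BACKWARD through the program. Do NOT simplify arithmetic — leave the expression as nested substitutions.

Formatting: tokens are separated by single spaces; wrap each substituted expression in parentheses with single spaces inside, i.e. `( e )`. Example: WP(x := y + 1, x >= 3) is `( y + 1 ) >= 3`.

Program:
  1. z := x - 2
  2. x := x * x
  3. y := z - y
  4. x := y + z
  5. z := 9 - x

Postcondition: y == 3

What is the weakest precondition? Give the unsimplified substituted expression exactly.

post: y == 3
stmt 5: z := 9 - x  -- replace 0 occurrence(s) of z with (9 - x)
  => y == 3
stmt 4: x := y + z  -- replace 0 occurrence(s) of x with (y + z)
  => y == 3
stmt 3: y := z - y  -- replace 1 occurrence(s) of y with (z - y)
  => ( z - y ) == 3
stmt 2: x := x * x  -- replace 0 occurrence(s) of x with (x * x)
  => ( z - y ) == 3
stmt 1: z := x - 2  -- replace 1 occurrence(s) of z with (x - 2)
  => ( ( x - 2 ) - y ) == 3

Answer: ( ( x - 2 ) - y ) == 3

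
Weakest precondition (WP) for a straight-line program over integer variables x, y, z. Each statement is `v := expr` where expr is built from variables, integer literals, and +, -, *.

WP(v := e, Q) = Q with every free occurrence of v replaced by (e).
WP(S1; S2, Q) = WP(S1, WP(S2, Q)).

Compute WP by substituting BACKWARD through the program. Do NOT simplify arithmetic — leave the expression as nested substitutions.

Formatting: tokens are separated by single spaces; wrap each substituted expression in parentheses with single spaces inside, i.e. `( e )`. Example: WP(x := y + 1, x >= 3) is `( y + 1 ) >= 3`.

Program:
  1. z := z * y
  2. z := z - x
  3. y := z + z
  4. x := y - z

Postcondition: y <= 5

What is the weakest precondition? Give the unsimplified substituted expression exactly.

Answer: ( ( ( z * y ) - x ) + ( ( z * y ) - x ) ) <= 5

Derivation:
post: y <= 5
stmt 4: x := y - z  -- replace 0 occurrence(s) of x with (y - z)
  => y <= 5
stmt 3: y := z + z  -- replace 1 occurrence(s) of y with (z + z)
  => ( z + z ) <= 5
stmt 2: z := z - x  -- replace 2 occurrence(s) of z with (z - x)
  => ( ( z - x ) + ( z - x ) ) <= 5
stmt 1: z := z * y  -- replace 2 occurrence(s) of z with (z * y)
  => ( ( ( z * y ) - x ) + ( ( z * y ) - x ) ) <= 5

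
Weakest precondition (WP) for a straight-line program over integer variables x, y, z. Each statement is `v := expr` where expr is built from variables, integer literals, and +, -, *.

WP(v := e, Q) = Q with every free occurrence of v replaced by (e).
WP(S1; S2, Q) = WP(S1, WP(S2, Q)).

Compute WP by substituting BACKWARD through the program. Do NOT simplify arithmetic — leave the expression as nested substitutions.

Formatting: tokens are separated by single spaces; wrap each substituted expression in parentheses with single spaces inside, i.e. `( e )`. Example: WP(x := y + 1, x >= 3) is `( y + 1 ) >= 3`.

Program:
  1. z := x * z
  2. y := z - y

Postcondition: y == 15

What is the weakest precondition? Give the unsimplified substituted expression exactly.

post: y == 15
stmt 2: y := z - y  -- replace 1 occurrence(s) of y with (z - y)
  => ( z - y ) == 15
stmt 1: z := x * z  -- replace 1 occurrence(s) of z with (x * z)
  => ( ( x * z ) - y ) == 15

Answer: ( ( x * z ) - y ) == 15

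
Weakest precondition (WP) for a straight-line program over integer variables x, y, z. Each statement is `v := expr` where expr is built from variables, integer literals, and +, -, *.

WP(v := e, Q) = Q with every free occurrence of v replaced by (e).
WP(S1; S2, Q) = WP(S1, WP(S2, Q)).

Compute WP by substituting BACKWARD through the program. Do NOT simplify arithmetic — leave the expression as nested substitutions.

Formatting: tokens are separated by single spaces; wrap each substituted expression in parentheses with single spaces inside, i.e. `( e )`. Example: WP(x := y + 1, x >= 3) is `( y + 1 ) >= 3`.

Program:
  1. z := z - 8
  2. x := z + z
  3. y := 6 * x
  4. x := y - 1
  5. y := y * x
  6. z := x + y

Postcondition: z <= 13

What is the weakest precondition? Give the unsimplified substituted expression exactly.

Answer: ( ( ( 6 * ( ( z - 8 ) + ( z - 8 ) ) ) - 1 ) + ( ( 6 * ( ( z - 8 ) + ( z - 8 ) ) ) * ( ( 6 * ( ( z - 8 ) + ( z - 8 ) ) ) - 1 ) ) ) <= 13

Derivation:
post: z <= 13
stmt 6: z := x + y  -- replace 1 occurrence(s) of z with (x + y)
  => ( x + y ) <= 13
stmt 5: y := y * x  -- replace 1 occurrence(s) of y with (y * x)
  => ( x + ( y * x ) ) <= 13
stmt 4: x := y - 1  -- replace 2 occurrence(s) of x with (y - 1)
  => ( ( y - 1 ) + ( y * ( y - 1 ) ) ) <= 13
stmt 3: y := 6 * x  -- replace 3 occurrence(s) of y with (6 * x)
  => ( ( ( 6 * x ) - 1 ) + ( ( 6 * x ) * ( ( 6 * x ) - 1 ) ) ) <= 13
stmt 2: x := z + z  -- replace 3 occurrence(s) of x with (z + z)
  => ( ( ( 6 * ( z + z ) ) - 1 ) + ( ( 6 * ( z + z ) ) * ( ( 6 * ( z + z ) ) - 1 ) ) ) <= 13
stmt 1: z := z - 8  -- replace 6 occurrence(s) of z with (z - 8)
  => ( ( ( 6 * ( ( z - 8 ) + ( z - 8 ) ) ) - 1 ) + ( ( 6 * ( ( z - 8 ) + ( z - 8 ) ) ) * ( ( 6 * ( ( z - 8 ) + ( z - 8 ) ) ) - 1 ) ) ) <= 13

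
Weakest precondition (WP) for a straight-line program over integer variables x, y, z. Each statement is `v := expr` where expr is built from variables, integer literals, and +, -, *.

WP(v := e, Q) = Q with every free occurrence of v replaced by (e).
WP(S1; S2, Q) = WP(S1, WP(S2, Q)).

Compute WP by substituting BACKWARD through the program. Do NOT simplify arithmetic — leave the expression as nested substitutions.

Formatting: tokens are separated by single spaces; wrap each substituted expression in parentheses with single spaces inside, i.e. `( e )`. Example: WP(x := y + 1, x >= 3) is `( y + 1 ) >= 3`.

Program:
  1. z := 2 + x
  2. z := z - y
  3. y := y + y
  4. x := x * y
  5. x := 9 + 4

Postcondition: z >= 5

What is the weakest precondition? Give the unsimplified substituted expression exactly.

Answer: ( ( 2 + x ) - y ) >= 5

Derivation:
post: z >= 5
stmt 5: x := 9 + 4  -- replace 0 occurrence(s) of x with (9 + 4)
  => z >= 5
stmt 4: x := x * y  -- replace 0 occurrence(s) of x with (x * y)
  => z >= 5
stmt 3: y := y + y  -- replace 0 occurrence(s) of y with (y + y)
  => z >= 5
stmt 2: z := z - y  -- replace 1 occurrence(s) of z with (z - y)
  => ( z - y ) >= 5
stmt 1: z := 2 + x  -- replace 1 occurrence(s) of z with (2 + x)
  => ( ( 2 + x ) - y ) >= 5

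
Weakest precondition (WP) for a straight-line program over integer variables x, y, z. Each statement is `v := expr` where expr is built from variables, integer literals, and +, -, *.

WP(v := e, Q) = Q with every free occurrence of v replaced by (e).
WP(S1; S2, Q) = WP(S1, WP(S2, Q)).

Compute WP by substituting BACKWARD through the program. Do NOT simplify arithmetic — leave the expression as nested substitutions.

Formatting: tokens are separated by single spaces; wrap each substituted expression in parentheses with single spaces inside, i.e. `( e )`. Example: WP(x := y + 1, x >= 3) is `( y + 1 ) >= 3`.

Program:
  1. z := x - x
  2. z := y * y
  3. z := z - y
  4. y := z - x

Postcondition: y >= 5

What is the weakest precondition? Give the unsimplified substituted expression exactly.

post: y >= 5
stmt 4: y := z - x  -- replace 1 occurrence(s) of y with (z - x)
  => ( z - x ) >= 5
stmt 3: z := z - y  -- replace 1 occurrence(s) of z with (z - y)
  => ( ( z - y ) - x ) >= 5
stmt 2: z := y * y  -- replace 1 occurrence(s) of z with (y * y)
  => ( ( ( y * y ) - y ) - x ) >= 5
stmt 1: z := x - x  -- replace 0 occurrence(s) of z with (x - x)
  => ( ( ( y * y ) - y ) - x ) >= 5

Answer: ( ( ( y * y ) - y ) - x ) >= 5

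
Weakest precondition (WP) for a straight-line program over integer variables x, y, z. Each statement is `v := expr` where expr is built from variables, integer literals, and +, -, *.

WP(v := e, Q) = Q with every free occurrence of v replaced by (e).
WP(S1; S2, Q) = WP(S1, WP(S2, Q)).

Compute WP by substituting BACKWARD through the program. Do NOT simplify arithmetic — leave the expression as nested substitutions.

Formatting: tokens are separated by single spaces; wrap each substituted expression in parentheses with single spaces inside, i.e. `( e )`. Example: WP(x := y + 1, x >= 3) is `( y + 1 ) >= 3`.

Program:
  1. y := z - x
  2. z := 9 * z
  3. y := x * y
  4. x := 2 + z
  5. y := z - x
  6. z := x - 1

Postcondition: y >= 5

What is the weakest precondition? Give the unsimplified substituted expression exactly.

Answer: ( ( 9 * z ) - ( 2 + ( 9 * z ) ) ) >= 5

Derivation:
post: y >= 5
stmt 6: z := x - 1  -- replace 0 occurrence(s) of z with (x - 1)
  => y >= 5
stmt 5: y := z - x  -- replace 1 occurrence(s) of y with (z - x)
  => ( z - x ) >= 5
stmt 4: x := 2 + z  -- replace 1 occurrence(s) of x with (2 + z)
  => ( z - ( 2 + z ) ) >= 5
stmt 3: y := x * y  -- replace 0 occurrence(s) of y with (x * y)
  => ( z - ( 2 + z ) ) >= 5
stmt 2: z := 9 * z  -- replace 2 occurrence(s) of z with (9 * z)
  => ( ( 9 * z ) - ( 2 + ( 9 * z ) ) ) >= 5
stmt 1: y := z - x  -- replace 0 occurrence(s) of y with (z - x)
  => ( ( 9 * z ) - ( 2 + ( 9 * z ) ) ) >= 5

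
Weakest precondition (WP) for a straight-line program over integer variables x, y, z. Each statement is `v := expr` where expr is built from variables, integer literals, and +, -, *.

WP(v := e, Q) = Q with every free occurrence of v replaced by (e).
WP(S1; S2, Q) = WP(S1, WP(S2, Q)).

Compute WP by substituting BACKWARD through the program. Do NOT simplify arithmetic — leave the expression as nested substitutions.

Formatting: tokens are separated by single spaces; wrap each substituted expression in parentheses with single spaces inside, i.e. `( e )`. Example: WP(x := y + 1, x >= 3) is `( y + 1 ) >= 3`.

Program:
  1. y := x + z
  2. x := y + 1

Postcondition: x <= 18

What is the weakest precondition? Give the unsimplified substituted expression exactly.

Answer: ( ( x + z ) + 1 ) <= 18

Derivation:
post: x <= 18
stmt 2: x := y + 1  -- replace 1 occurrence(s) of x with (y + 1)
  => ( y + 1 ) <= 18
stmt 1: y := x + z  -- replace 1 occurrence(s) of y with (x + z)
  => ( ( x + z ) + 1 ) <= 18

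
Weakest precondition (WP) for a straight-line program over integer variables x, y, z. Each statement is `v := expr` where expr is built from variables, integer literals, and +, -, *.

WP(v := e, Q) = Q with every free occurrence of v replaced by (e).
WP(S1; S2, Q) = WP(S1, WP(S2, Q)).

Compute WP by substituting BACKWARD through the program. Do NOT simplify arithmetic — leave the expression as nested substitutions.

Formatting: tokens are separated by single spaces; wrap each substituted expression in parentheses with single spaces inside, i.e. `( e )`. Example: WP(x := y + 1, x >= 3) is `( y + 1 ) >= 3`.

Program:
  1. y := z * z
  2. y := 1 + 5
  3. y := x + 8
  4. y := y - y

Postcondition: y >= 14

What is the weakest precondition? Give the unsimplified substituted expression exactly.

post: y >= 14
stmt 4: y := y - y  -- replace 1 occurrence(s) of y with (y - y)
  => ( y - y ) >= 14
stmt 3: y := x + 8  -- replace 2 occurrence(s) of y with (x + 8)
  => ( ( x + 8 ) - ( x + 8 ) ) >= 14
stmt 2: y := 1 + 5  -- replace 0 occurrence(s) of y with (1 + 5)
  => ( ( x + 8 ) - ( x + 8 ) ) >= 14
stmt 1: y := z * z  -- replace 0 occurrence(s) of y with (z * z)
  => ( ( x + 8 ) - ( x + 8 ) ) >= 14

Answer: ( ( x + 8 ) - ( x + 8 ) ) >= 14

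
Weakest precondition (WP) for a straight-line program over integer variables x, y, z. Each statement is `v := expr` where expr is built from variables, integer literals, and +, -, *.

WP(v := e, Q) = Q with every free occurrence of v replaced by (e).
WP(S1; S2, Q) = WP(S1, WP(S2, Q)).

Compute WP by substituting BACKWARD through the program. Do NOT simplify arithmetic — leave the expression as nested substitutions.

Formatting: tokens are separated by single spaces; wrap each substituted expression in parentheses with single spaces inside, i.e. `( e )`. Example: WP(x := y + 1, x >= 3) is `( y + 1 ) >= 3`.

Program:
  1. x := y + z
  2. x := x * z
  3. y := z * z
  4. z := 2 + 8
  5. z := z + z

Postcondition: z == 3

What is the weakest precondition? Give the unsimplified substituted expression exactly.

post: z == 3
stmt 5: z := z + z  -- replace 1 occurrence(s) of z with (z + z)
  => ( z + z ) == 3
stmt 4: z := 2 + 8  -- replace 2 occurrence(s) of z with (2 + 8)
  => ( ( 2 + 8 ) + ( 2 + 8 ) ) == 3
stmt 3: y := z * z  -- replace 0 occurrence(s) of y with (z * z)
  => ( ( 2 + 8 ) + ( 2 + 8 ) ) == 3
stmt 2: x := x * z  -- replace 0 occurrence(s) of x with (x * z)
  => ( ( 2 + 8 ) + ( 2 + 8 ) ) == 3
stmt 1: x := y + z  -- replace 0 occurrence(s) of x with (y + z)
  => ( ( 2 + 8 ) + ( 2 + 8 ) ) == 3

Answer: ( ( 2 + 8 ) + ( 2 + 8 ) ) == 3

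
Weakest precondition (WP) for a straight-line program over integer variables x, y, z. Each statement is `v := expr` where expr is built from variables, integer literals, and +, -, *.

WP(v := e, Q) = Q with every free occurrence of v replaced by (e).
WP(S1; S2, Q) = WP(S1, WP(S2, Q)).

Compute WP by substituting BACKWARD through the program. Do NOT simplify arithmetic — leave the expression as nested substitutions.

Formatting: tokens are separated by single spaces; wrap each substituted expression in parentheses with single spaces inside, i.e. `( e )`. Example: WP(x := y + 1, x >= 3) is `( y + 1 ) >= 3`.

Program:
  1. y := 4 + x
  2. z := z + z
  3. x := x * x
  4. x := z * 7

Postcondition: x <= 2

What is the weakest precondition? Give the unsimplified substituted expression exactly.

Answer: ( ( z + z ) * 7 ) <= 2

Derivation:
post: x <= 2
stmt 4: x := z * 7  -- replace 1 occurrence(s) of x with (z * 7)
  => ( z * 7 ) <= 2
stmt 3: x := x * x  -- replace 0 occurrence(s) of x with (x * x)
  => ( z * 7 ) <= 2
stmt 2: z := z + z  -- replace 1 occurrence(s) of z with (z + z)
  => ( ( z + z ) * 7 ) <= 2
stmt 1: y := 4 + x  -- replace 0 occurrence(s) of y with (4 + x)
  => ( ( z + z ) * 7 ) <= 2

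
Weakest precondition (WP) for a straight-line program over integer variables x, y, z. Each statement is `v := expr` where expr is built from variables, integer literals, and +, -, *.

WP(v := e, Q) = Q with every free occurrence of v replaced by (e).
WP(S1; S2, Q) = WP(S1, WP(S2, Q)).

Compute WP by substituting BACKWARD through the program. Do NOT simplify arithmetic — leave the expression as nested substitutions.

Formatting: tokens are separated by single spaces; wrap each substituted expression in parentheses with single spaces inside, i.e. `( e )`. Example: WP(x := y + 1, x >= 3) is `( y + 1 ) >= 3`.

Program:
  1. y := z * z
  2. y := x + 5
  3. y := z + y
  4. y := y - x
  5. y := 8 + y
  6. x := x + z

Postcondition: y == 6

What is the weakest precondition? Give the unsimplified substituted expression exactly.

post: y == 6
stmt 6: x := x + z  -- replace 0 occurrence(s) of x with (x + z)
  => y == 6
stmt 5: y := 8 + y  -- replace 1 occurrence(s) of y with (8 + y)
  => ( 8 + y ) == 6
stmt 4: y := y - x  -- replace 1 occurrence(s) of y with (y - x)
  => ( 8 + ( y - x ) ) == 6
stmt 3: y := z + y  -- replace 1 occurrence(s) of y with (z + y)
  => ( 8 + ( ( z + y ) - x ) ) == 6
stmt 2: y := x + 5  -- replace 1 occurrence(s) of y with (x + 5)
  => ( 8 + ( ( z + ( x + 5 ) ) - x ) ) == 6
stmt 1: y := z * z  -- replace 0 occurrence(s) of y with (z * z)
  => ( 8 + ( ( z + ( x + 5 ) ) - x ) ) == 6

Answer: ( 8 + ( ( z + ( x + 5 ) ) - x ) ) == 6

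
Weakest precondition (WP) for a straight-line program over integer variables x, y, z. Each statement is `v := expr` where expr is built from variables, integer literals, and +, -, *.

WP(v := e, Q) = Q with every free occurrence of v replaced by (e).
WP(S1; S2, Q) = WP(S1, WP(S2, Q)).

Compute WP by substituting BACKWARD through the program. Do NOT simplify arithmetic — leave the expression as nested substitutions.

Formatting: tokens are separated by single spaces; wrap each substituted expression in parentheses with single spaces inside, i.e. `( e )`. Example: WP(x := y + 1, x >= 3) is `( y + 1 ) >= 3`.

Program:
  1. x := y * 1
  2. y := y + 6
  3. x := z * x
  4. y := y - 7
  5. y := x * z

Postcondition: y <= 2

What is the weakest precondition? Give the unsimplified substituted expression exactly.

Answer: ( ( z * ( y * 1 ) ) * z ) <= 2

Derivation:
post: y <= 2
stmt 5: y := x * z  -- replace 1 occurrence(s) of y with (x * z)
  => ( x * z ) <= 2
stmt 4: y := y - 7  -- replace 0 occurrence(s) of y with (y - 7)
  => ( x * z ) <= 2
stmt 3: x := z * x  -- replace 1 occurrence(s) of x with (z * x)
  => ( ( z * x ) * z ) <= 2
stmt 2: y := y + 6  -- replace 0 occurrence(s) of y with (y + 6)
  => ( ( z * x ) * z ) <= 2
stmt 1: x := y * 1  -- replace 1 occurrence(s) of x with (y * 1)
  => ( ( z * ( y * 1 ) ) * z ) <= 2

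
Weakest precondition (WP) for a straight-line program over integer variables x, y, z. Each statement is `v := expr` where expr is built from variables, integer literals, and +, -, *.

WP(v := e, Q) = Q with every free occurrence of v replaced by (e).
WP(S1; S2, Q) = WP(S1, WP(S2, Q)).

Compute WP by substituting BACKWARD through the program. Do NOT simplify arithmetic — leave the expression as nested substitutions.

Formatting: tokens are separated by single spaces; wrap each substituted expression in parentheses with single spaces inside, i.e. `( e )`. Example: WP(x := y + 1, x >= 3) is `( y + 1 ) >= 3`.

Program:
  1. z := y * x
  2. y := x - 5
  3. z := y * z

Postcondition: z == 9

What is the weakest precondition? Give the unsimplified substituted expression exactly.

post: z == 9
stmt 3: z := y * z  -- replace 1 occurrence(s) of z with (y * z)
  => ( y * z ) == 9
stmt 2: y := x - 5  -- replace 1 occurrence(s) of y with (x - 5)
  => ( ( x - 5 ) * z ) == 9
stmt 1: z := y * x  -- replace 1 occurrence(s) of z with (y * x)
  => ( ( x - 5 ) * ( y * x ) ) == 9

Answer: ( ( x - 5 ) * ( y * x ) ) == 9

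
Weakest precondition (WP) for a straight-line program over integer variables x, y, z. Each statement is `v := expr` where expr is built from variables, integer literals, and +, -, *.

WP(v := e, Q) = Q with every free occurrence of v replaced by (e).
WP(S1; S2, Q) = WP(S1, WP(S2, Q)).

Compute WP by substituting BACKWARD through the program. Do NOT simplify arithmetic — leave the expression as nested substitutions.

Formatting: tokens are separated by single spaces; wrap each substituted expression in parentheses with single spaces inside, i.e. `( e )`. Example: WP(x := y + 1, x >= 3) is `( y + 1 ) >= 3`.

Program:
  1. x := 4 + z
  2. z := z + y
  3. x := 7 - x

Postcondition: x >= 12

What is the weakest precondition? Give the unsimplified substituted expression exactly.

post: x >= 12
stmt 3: x := 7 - x  -- replace 1 occurrence(s) of x with (7 - x)
  => ( 7 - x ) >= 12
stmt 2: z := z + y  -- replace 0 occurrence(s) of z with (z + y)
  => ( 7 - x ) >= 12
stmt 1: x := 4 + z  -- replace 1 occurrence(s) of x with (4 + z)
  => ( 7 - ( 4 + z ) ) >= 12

Answer: ( 7 - ( 4 + z ) ) >= 12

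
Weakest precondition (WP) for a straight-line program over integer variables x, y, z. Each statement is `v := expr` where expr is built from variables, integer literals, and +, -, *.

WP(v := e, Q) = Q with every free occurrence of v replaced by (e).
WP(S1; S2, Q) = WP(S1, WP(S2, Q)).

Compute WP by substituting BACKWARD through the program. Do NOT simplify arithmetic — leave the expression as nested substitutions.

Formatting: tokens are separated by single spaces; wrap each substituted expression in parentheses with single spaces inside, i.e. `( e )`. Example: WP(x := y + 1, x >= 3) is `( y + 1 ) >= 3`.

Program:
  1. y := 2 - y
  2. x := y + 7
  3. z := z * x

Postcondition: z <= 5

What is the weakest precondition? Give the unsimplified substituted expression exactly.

Answer: ( z * ( ( 2 - y ) + 7 ) ) <= 5

Derivation:
post: z <= 5
stmt 3: z := z * x  -- replace 1 occurrence(s) of z with (z * x)
  => ( z * x ) <= 5
stmt 2: x := y + 7  -- replace 1 occurrence(s) of x with (y + 7)
  => ( z * ( y + 7 ) ) <= 5
stmt 1: y := 2 - y  -- replace 1 occurrence(s) of y with (2 - y)
  => ( z * ( ( 2 - y ) + 7 ) ) <= 5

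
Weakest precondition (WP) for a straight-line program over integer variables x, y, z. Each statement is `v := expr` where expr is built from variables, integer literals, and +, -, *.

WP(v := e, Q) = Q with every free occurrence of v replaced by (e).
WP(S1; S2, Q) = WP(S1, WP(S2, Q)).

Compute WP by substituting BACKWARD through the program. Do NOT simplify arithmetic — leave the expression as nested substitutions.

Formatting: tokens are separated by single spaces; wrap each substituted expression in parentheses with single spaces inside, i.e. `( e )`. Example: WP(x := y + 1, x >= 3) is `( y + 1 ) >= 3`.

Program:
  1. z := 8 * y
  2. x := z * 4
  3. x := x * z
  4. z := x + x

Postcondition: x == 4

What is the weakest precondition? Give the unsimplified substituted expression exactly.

Answer: ( ( ( 8 * y ) * 4 ) * ( 8 * y ) ) == 4

Derivation:
post: x == 4
stmt 4: z := x + x  -- replace 0 occurrence(s) of z with (x + x)
  => x == 4
stmt 3: x := x * z  -- replace 1 occurrence(s) of x with (x * z)
  => ( x * z ) == 4
stmt 2: x := z * 4  -- replace 1 occurrence(s) of x with (z * 4)
  => ( ( z * 4 ) * z ) == 4
stmt 1: z := 8 * y  -- replace 2 occurrence(s) of z with (8 * y)
  => ( ( ( 8 * y ) * 4 ) * ( 8 * y ) ) == 4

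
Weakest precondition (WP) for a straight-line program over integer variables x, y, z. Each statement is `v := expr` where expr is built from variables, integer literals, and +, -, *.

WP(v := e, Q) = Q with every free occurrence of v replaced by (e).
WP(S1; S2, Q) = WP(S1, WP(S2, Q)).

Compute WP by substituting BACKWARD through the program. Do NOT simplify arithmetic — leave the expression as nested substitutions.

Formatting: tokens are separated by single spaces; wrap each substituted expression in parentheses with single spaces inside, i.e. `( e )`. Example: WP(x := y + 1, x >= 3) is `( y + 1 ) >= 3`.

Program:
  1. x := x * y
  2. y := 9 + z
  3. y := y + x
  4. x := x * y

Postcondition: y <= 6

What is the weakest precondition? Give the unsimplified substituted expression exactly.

post: y <= 6
stmt 4: x := x * y  -- replace 0 occurrence(s) of x with (x * y)
  => y <= 6
stmt 3: y := y + x  -- replace 1 occurrence(s) of y with (y + x)
  => ( y + x ) <= 6
stmt 2: y := 9 + z  -- replace 1 occurrence(s) of y with (9 + z)
  => ( ( 9 + z ) + x ) <= 6
stmt 1: x := x * y  -- replace 1 occurrence(s) of x with (x * y)
  => ( ( 9 + z ) + ( x * y ) ) <= 6

Answer: ( ( 9 + z ) + ( x * y ) ) <= 6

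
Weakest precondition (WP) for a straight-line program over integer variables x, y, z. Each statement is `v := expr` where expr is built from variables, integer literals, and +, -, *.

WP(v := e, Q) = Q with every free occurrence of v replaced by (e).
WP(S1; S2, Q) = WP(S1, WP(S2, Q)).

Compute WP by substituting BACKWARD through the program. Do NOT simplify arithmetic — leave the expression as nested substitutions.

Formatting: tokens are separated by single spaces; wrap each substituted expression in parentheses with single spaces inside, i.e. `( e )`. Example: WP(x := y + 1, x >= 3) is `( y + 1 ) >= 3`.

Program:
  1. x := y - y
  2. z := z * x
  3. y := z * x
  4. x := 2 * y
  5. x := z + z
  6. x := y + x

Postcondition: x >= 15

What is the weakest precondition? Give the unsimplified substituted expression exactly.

Answer: ( ( ( z * ( y - y ) ) * ( y - y ) ) + ( ( z * ( y - y ) ) + ( z * ( y - y ) ) ) ) >= 15

Derivation:
post: x >= 15
stmt 6: x := y + x  -- replace 1 occurrence(s) of x with (y + x)
  => ( y + x ) >= 15
stmt 5: x := z + z  -- replace 1 occurrence(s) of x with (z + z)
  => ( y + ( z + z ) ) >= 15
stmt 4: x := 2 * y  -- replace 0 occurrence(s) of x with (2 * y)
  => ( y + ( z + z ) ) >= 15
stmt 3: y := z * x  -- replace 1 occurrence(s) of y with (z * x)
  => ( ( z * x ) + ( z + z ) ) >= 15
stmt 2: z := z * x  -- replace 3 occurrence(s) of z with (z * x)
  => ( ( ( z * x ) * x ) + ( ( z * x ) + ( z * x ) ) ) >= 15
stmt 1: x := y - y  -- replace 4 occurrence(s) of x with (y - y)
  => ( ( ( z * ( y - y ) ) * ( y - y ) ) + ( ( z * ( y - y ) ) + ( z * ( y - y ) ) ) ) >= 15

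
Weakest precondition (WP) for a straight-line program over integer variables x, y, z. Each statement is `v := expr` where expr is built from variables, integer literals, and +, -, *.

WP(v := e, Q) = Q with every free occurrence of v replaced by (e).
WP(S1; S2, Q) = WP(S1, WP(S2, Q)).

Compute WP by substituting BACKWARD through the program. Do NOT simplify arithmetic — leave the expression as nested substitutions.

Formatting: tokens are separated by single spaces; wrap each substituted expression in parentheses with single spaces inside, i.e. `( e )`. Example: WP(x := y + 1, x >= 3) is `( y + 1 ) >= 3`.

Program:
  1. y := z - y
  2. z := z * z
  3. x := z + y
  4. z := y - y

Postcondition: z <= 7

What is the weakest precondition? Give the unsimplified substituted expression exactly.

Answer: ( ( z - y ) - ( z - y ) ) <= 7

Derivation:
post: z <= 7
stmt 4: z := y - y  -- replace 1 occurrence(s) of z with (y - y)
  => ( y - y ) <= 7
stmt 3: x := z + y  -- replace 0 occurrence(s) of x with (z + y)
  => ( y - y ) <= 7
stmt 2: z := z * z  -- replace 0 occurrence(s) of z with (z * z)
  => ( y - y ) <= 7
stmt 1: y := z - y  -- replace 2 occurrence(s) of y with (z - y)
  => ( ( z - y ) - ( z - y ) ) <= 7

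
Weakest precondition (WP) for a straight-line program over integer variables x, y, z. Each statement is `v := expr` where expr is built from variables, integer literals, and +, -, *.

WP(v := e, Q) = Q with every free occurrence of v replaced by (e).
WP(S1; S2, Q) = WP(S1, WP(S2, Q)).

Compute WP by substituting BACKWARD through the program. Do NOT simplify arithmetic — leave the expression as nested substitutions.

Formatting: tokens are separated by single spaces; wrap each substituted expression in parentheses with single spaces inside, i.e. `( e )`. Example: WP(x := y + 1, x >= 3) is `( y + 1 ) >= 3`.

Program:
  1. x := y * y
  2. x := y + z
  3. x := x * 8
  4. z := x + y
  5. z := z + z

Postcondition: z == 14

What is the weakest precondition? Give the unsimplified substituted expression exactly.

Answer: ( ( ( ( y + z ) * 8 ) + y ) + ( ( ( y + z ) * 8 ) + y ) ) == 14

Derivation:
post: z == 14
stmt 5: z := z + z  -- replace 1 occurrence(s) of z with (z + z)
  => ( z + z ) == 14
stmt 4: z := x + y  -- replace 2 occurrence(s) of z with (x + y)
  => ( ( x + y ) + ( x + y ) ) == 14
stmt 3: x := x * 8  -- replace 2 occurrence(s) of x with (x * 8)
  => ( ( ( x * 8 ) + y ) + ( ( x * 8 ) + y ) ) == 14
stmt 2: x := y + z  -- replace 2 occurrence(s) of x with (y + z)
  => ( ( ( ( y + z ) * 8 ) + y ) + ( ( ( y + z ) * 8 ) + y ) ) == 14
stmt 1: x := y * y  -- replace 0 occurrence(s) of x with (y * y)
  => ( ( ( ( y + z ) * 8 ) + y ) + ( ( ( y + z ) * 8 ) + y ) ) == 14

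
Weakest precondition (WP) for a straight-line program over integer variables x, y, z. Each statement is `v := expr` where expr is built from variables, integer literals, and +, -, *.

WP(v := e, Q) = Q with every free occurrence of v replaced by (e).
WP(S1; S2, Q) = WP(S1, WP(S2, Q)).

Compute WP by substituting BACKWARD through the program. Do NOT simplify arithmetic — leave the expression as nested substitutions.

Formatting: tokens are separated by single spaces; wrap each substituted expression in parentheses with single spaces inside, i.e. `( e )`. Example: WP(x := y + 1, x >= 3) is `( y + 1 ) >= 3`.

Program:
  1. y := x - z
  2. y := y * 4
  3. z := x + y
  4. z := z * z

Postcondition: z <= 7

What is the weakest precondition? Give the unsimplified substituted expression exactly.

Answer: ( ( x + ( ( x - z ) * 4 ) ) * ( x + ( ( x - z ) * 4 ) ) ) <= 7

Derivation:
post: z <= 7
stmt 4: z := z * z  -- replace 1 occurrence(s) of z with (z * z)
  => ( z * z ) <= 7
stmt 3: z := x + y  -- replace 2 occurrence(s) of z with (x + y)
  => ( ( x + y ) * ( x + y ) ) <= 7
stmt 2: y := y * 4  -- replace 2 occurrence(s) of y with (y * 4)
  => ( ( x + ( y * 4 ) ) * ( x + ( y * 4 ) ) ) <= 7
stmt 1: y := x - z  -- replace 2 occurrence(s) of y with (x - z)
  => ( ( x + ( ( x - z ) * 4 ) ) * ( x + ( ( x - z ) * 4 ) ) ) <= 7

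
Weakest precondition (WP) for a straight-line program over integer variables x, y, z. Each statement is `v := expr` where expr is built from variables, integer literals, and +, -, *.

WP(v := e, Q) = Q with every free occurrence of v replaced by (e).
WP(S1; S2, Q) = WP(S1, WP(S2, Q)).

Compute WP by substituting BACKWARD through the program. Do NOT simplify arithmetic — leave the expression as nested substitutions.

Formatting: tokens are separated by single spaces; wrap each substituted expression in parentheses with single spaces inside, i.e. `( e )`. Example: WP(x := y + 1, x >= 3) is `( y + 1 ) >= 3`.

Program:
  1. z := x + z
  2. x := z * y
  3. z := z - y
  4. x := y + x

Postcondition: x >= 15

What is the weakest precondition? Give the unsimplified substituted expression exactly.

post: x >= 15
stmt 4: x := y + x  -- replace 1 occurrence(s) of x with (y + x)
  => ( y + x ) >= 15
stmt 3: z := z - y  -- replace 0 occurrence(s) of z with (z - y)
  => ( y + x ) >= 15
stmt 2: x := z * y  -- replace 1 occurrence(s) of x with (z * y)
  => ( y + ( z * y ) ) >= 15
stmt 1: z := x + z  -- replace 1 occurrence(s) of z with (x + z)
  => ( y + ( ( x + z ) * y ) ) >= 15

Answer: ( y + ( ( x + z ) * y ) ) >= 15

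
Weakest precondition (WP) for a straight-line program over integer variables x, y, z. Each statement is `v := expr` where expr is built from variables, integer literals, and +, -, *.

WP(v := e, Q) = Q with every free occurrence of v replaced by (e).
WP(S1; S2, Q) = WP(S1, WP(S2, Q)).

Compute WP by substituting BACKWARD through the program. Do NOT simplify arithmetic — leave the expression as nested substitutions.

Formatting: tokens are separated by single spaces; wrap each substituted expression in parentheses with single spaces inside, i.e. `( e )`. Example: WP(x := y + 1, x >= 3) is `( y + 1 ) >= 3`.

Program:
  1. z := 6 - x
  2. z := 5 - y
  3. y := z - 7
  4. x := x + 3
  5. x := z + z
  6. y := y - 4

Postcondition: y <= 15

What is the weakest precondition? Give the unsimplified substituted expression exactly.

post: y <= 15
stmt 6: y := y - 4  -- replace 1 occurrence(s) of y with (y - 4)
  => ( y - 4 ) <= 15
stmt 5: x := z + z  -- replace 0 occurrence(s) of x with (z + z)
  => ( y - 4 ) <= 15
stmt 4: x := x + 3  -- replace 0 occurrence(s) of x with (x + 3)
  => ( y - 4 ) <= 15
stmt 3: y := z - 7  -- replace 1 occurrence(s) of y with (z - 7)
  => ( ( z - 7 ) - 4 ) <= 15
stmt 2: z := 5 - y  -- replace 1 occurrence(s) of z with (5 - y)
  => ( ( ( 5 - y ) - 7 ) - 4 ) <= 15
stmt 1: z := 6 - x  -- replace 0 occurrence(s) of z with (6 - x)
  => ( ( ( 5 - y ) - 7 ) - 4 ) <= 15

Answer: ( ( ( 5 - y ) - 7 ) - 4 ) <= 15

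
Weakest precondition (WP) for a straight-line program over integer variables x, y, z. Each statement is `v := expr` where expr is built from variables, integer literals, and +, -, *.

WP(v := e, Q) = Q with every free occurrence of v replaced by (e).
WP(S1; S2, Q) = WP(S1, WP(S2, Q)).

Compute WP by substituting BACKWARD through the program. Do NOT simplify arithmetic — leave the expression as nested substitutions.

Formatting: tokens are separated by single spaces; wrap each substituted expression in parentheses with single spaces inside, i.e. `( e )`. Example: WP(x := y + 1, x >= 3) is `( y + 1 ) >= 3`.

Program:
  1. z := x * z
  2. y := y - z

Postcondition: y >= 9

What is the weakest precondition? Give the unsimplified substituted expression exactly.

Answer: ( y - ( x * z ) ) >= 9

Derivation:
post: y >= 9
stmt 2: y := y - z  -- replace 1 occurrence(s) of y with (y - z)
  => ( y - z ) >= 9
stmt 1: z := x * z  -- replace 1 occurrence(s) of z with (x * z)
  => ( y - ( x * z ) ) >= 9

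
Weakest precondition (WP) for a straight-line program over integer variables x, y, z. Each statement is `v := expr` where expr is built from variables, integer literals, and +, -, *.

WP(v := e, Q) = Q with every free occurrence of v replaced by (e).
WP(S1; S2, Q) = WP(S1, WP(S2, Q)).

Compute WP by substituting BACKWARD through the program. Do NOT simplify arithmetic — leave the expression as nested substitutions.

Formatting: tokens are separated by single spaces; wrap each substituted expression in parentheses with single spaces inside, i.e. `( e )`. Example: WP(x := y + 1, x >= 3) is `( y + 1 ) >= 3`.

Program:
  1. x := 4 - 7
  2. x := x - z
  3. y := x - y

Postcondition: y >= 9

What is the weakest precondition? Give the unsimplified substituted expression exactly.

post: y >= 9
stmt 3: y := x - y  -- replace 1 occurrence(s) of y with (x - y)
  => ( x - y ) >= 9
stmt 2: x := x - z  -- replace 1 occurrence(s) of x with (x - z)
  => ( ( x - z ) - y ) >= 9
stmt 1: x := 4 - 7  -- replace 1 occurrence(s) of x with (4 - 7)
  => ( ( ( 4 - 7 ) - z ) - y ) >= 9

Answer: ( ( ( 4 - 7 ) - z ) - y ) >= 9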